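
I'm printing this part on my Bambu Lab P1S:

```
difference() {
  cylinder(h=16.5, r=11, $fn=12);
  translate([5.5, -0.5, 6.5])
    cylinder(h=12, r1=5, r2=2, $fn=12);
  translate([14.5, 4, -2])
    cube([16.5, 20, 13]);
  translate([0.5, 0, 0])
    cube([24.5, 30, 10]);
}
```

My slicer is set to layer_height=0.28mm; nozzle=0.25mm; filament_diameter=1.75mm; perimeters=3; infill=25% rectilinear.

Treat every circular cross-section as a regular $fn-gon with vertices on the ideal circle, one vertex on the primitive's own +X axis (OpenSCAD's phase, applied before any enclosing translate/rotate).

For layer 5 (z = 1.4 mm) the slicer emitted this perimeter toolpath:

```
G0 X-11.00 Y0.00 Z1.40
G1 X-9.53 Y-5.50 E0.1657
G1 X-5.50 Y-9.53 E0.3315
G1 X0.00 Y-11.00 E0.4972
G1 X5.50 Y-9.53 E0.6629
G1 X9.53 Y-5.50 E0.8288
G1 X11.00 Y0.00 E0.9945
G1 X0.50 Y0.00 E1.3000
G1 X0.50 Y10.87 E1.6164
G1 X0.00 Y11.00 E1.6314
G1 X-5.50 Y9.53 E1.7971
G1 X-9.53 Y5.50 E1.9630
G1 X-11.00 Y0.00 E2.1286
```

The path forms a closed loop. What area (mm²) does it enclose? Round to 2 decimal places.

Apply the shoelace formula to the sequence of (X, Y) vertices; enclosed area = 277.82 mm².

277.82 mm²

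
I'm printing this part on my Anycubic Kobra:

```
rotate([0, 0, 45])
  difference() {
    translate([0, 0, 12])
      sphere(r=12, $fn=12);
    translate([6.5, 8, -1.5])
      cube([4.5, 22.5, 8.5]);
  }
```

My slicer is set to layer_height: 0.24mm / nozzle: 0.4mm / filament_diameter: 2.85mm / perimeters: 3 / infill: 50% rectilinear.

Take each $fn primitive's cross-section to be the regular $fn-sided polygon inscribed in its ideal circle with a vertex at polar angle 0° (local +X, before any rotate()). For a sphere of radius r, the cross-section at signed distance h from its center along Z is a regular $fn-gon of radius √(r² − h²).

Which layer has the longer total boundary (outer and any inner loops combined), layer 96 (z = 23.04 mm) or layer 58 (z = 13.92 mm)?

Layer 96 (z = 23.04): the r=12 sphere slices to a regular 12-gon of circumradius 4.703 (√(r²−h²) with h=11.04 from center) (perimeter = 2·12·4.703·sin(180°/12) = 29.21 mm); the cube at (6.5, 8) is absent (z outside [-1.5, 7]); Taking the first minus the rest: none of the subtracted shapes is present at this height, so the r=12 sphere is unchanged — boundary = 29.21 mm; (rotated 45° about Z; rotation is an isometry so areas/perimeters/island counts are preserved). So its perimeter = 29.21 mm. Layer 58 (z = 13.92): the sphere: section is a regular 12-gon, circumradius = √(r²−h²) = √(12²−1.92²) = 11.845 (perimeter = 2·12·11.845·sin(180°/12) = 73.58 mm); the cube at (6.5, 8) does not reach this height (z outside [-1.5, 7]); After the difference (first − rest): none of the subtracted shapes is present at this height, so the r=12 sphere is unchanged — boundary = 73.58 mm; (whole slice rotated 45° about Z — lengths, areas and connectivity unchanged). So its perimeter = 73.58 mm. Layer 58 is larger (73.58 vs 29.21 mm).

layer 58 (z = 13.92 mm)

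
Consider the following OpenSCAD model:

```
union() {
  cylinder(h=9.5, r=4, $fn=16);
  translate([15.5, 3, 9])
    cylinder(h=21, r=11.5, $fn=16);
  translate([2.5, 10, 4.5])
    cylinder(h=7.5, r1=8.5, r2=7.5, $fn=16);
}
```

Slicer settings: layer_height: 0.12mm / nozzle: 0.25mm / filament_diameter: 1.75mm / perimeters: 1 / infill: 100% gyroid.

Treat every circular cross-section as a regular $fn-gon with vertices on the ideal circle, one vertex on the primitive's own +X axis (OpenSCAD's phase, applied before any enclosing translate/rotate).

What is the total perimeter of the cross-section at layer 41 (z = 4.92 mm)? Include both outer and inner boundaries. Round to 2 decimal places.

64.67 mm

At z = 4.92 mm: the r=4 cylinder contributes a regular 16-gon of circumradius 4 (perimeter = 2·16·4.000·sin(180°/16) = 24.97 mm); the cylinder at (15.5, 3) is absent (z outside [9, 30]); the cone at (2.5, 10) (r1=8.5→r2=7.5) has section circumradius 8.444 here — a regular 16-gon (perimeter = 2·16·8.444·sin(180°/16) = 52.71 mm); Combining (union): the regions partially overlap (shared area 8.23 mm²), so the edge portions inside another operand are dropped and the merged outline is re-measured after clipping — boundary = 64.67 mm. Overall, the cross-section is a single solid region. Total boundary length (outer) = 64.67 mm.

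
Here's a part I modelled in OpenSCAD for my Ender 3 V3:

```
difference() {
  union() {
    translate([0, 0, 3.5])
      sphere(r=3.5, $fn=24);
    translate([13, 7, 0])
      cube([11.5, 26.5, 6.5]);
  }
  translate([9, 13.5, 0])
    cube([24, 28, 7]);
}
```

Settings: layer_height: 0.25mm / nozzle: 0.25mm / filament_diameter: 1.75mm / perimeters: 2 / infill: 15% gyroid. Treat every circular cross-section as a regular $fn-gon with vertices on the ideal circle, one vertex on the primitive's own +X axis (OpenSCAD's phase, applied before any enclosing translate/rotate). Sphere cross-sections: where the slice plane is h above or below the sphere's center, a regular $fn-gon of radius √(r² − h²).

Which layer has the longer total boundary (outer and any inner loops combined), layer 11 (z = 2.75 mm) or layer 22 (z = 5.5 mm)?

layer 11 (z = 2.75 mm)

Layer 11 (z = 2.75): the r=3.5 sphere contributes a regular 24-gon of circumradius √(3.5²−0.75²) = 3.419 (perimeter = 2·24·3.419·sin(180°/24) = 21.42 mm); the 11.5×26.5 cube at (13, 7) contributes its full rectangle (perimeter 76.00 mm); Taking the union: the 2 present regions are separate (no shared area or edge), so areas and boundary lengths simply add and each stays a separate island — boundary = 97.42 mm; the cube at (9, 13.5) (footprint 24×28) is included at this height (perimeter 104.00 mm); Subtracting the remaining from the first: starting from that combined region, the 24×28 cube at (9, 13.5) partially overlaps it — only the 230.00 mm² overlap (of its 672.00 mm²) is removed, clipping the outline — boundary = 57.42 mm. So its perimeter = 57.42 mm. Layer 22 (z = 5.5): the sphere: section is a regular 24-gon, circumradius = √(r²−h²) = √(3.5²−2²) = 2.872 (perimeter = 2·24·2.872·sin(180°/24) = 18.00 mm); the 11.5×26.5 cube at (13, 7) contributes its full rectangle (perimeter 76.00 mm); Combining (union): the 2 present regions are separate (no shared area or edge), so areas and boundary lengths simply add and each stays a separate island — boundary = 94.00 mm; the 24×28 cube at (9, 13.5) contributes its full rectangle (perimeter 104.00 mm); After the difference (first − rest): starting from the result so far, the 24×28 cube at (9, 13.5) partially overlaps it — only the 230.00 mm² overlap (of its 672.00 mm²) is removed, clipping the outline — boundary = 54.00 mm. So its perimeter = 54.00 mm. Layer 11 is larger (57.42 vs 54.00 mm).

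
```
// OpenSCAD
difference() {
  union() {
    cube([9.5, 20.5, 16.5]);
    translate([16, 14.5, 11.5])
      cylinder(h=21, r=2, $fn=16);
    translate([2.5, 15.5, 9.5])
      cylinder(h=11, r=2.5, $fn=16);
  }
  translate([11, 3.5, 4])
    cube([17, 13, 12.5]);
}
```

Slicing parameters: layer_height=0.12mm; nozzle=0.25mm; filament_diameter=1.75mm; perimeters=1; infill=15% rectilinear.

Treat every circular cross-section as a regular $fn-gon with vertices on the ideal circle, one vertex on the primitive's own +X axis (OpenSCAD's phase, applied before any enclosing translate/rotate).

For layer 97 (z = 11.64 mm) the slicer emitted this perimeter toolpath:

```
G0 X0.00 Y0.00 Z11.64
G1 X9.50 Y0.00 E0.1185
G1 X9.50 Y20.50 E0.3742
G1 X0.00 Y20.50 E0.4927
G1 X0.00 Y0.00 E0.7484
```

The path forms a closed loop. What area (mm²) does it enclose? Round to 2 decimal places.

Apply the shoelace formula to the sequence of (X, Y) vertices; enclosed area = 194.75 mm².

194.75 mm²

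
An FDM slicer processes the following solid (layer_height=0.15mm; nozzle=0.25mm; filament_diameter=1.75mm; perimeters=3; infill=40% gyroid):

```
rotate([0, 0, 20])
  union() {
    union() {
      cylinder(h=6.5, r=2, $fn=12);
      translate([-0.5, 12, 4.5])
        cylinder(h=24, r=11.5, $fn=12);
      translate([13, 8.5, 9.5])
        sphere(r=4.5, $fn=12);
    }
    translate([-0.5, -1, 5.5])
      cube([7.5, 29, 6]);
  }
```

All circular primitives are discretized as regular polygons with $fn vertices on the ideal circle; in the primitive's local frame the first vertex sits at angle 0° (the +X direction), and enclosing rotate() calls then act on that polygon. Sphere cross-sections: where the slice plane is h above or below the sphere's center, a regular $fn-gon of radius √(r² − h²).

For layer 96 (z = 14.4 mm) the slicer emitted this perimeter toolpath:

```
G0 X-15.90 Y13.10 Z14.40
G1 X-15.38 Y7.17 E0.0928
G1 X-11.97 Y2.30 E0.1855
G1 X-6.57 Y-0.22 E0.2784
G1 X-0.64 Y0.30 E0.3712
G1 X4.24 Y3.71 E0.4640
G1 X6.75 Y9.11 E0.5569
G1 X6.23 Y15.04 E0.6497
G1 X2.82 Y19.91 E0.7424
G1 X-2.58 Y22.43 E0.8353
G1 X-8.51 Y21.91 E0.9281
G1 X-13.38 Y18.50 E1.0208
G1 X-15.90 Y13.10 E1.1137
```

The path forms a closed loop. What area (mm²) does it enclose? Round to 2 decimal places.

Apply the shoelace formula to the sequence of (X, Y) vertices; enclosed area = 396.73 mm².

396.73 mm²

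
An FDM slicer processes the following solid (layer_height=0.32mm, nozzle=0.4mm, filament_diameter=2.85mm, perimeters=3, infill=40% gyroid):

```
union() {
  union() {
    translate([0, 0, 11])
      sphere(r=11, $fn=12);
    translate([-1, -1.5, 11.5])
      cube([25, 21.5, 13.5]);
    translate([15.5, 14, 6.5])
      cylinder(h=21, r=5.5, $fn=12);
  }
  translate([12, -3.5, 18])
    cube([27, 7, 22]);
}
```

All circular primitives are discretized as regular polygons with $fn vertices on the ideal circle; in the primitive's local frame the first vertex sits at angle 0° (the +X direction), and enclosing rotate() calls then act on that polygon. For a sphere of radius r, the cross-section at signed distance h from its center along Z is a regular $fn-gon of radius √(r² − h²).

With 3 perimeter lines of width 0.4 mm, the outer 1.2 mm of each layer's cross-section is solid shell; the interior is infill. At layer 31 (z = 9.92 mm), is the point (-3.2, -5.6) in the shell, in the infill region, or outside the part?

infill

At z = 9.92 mm: the r=11 sphere slices to a regular 12-gon of circumradius 10.947 (√(r²−h²) with h=1.08 from center); the cube at (-1, -1.5) is not intersected at this z (z outside [11.5, 25]); the cylinder at (15.5, 14): section is a regular 12-gon, circumradius r=5.5; Taking the union: the 2 present regions are separate (no shared area or edge), so areas and boundary lengths simply add and each stays a separate island — 2 connected regions; the cube at (12, -3.5) is absent (z outside [18, 40]); Taking the union: only the result so far is present, so the union is just that shape — 2 connected regions. Overall, the cross-section has 2 separate islands. The nearest boundary edge runs (-0.00, -10.95)→(-5.47, -9.48); distance from the point to it = 4.34 mm. (Shell/infill is judged within the island containing the point — the largest one.) The point is inside the cross-section and 4.34 mm from the nearest boundary — more than the 1.2 mm shell width (3 × 0.4), so it's in the infill interior.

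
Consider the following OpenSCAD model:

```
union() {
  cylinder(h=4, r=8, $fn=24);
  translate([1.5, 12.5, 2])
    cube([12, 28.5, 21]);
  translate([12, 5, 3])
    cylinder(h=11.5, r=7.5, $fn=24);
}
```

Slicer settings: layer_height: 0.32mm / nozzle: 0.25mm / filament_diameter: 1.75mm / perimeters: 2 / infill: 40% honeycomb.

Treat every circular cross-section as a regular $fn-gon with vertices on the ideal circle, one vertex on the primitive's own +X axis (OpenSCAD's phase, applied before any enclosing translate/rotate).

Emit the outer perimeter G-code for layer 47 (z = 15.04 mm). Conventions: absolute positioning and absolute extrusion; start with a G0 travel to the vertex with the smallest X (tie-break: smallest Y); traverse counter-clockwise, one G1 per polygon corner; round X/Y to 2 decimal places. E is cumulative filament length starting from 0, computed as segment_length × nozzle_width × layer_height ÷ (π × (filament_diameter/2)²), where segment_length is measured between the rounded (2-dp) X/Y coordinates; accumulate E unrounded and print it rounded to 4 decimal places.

At z = 15.04 mm: the cylinder is not intersected at this z (z outside [0, 4]); the cube at (1.5, 12.5) (footprint 12×28.5) is included at this height; the cylinder at (12, 5) does not reach this height (z outside [3, 14.5]); Combining (union): only the 12×28.5 cube at (1.5, 12.5) is present, so the union is just that shape — 1 connected region. The outline is a single polygon with 4 vertices. Extrusion per mm of travel: 0.25 × 0.32 / (π × 0.875²) = 0.033260. Accumulating E over each segment gives final E = 2.6941.

G0 X1.50 Y12.50 Z15.04
G1 X13.50 Y12.50 E0.3991
G1 X13.50 Y41.00 E1.3470
G1 X1.50 Y41.00 E1.7462
G1 X1.50 Y12.50 E2.6941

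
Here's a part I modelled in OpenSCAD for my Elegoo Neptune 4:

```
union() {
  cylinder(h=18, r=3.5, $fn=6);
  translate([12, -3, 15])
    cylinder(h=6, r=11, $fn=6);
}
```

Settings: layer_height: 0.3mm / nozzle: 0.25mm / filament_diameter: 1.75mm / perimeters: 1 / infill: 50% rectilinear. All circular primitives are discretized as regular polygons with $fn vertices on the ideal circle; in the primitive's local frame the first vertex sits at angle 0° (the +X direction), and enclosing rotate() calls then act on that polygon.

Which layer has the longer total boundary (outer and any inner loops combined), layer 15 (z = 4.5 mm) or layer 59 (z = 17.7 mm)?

Layer 15 (z = 4.5): the r=3.5 cylinder gives a regular 6-gon of circumradius 3.5 (constant along its height) (perimeter = 2·6·3.500·sin(180°/6) = 21.00 mm); the cylinder at (12, -3) is absent (z outside [15, 21]); Merging all regions: only the r=3.5 cylinder is present, so the union is just that shape — boundary = 21.00 mm. So its perimeter = 21.00 mm. Layer 59 (z = 17.7): the cylinder: section is a regular 6-gon, circumradius r=3.5 (perimeter = 2·6·3.500·sin(180°/6) = 21.00 mm); the cylinder at (12, -3): section is a regular 6-gon, circumradius r=11 (perimeter = 2·6·11.000·sin(180°/6) = 66.00 mm); Taking the union: the regions partially overlap (shared area 2.58 mm²), so the edge portions inside another operand are dropped and the merged outline is re-measured after clipping — boundary = 77.73 mm. So its perimeter = 77.73 mm. Layer 59 is larger (77.73 vs 21.00 mm).

layer 59 (z = 17.7 mm)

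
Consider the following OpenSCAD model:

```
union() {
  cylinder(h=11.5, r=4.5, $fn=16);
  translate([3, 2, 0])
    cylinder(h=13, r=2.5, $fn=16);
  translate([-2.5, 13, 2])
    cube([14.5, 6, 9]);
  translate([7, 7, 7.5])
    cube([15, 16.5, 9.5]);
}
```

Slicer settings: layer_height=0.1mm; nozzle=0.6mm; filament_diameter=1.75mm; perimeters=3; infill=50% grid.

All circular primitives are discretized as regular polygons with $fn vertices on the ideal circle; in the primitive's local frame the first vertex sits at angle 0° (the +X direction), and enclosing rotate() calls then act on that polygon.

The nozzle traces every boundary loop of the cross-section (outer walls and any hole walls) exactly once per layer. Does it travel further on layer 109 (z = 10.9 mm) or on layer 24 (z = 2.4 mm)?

layer 109 (z = 10.9 mm)

Layer 109 (z = 10.9): the r=4.5 cylinder contributes a regular 16-gon of circumradius 4.5 (perimeter = 2·16·4.500·sin(180°/16) = 28.09 mm); the r=2.5 cylinder at (3, 2) contributes a regular 16-gon of circumradius 2.5 (perimeter = 2·16·2.500·sin(180°/16) = 15.61 mm); the cube at (-2.5, 13) (footprint 14.5×6) is included at this height (perimeter 41.00 mm); the 15×16.5 cube at (7, 7) contributes its full rectangle (perimeter 63.00 mm); Combining (union): the regions partially overlap (shared area 42.50 mm²), so the edge portions inside another operand are dropped and the merged outline is re-measured after clipping — boundary = 112.42 mm. So its perimeter = 112.42 mm. Layer 24 (z = 2.4): the cylinder: section is a regular 16-gon, circumradius r=4.5 (perimeter = 2·16·4.500·sin(180°/16) = 28.09 mm); the cylinder at (3, 2): section is a regular 16-gon, circumradius r=2.5 (perimeter = 2·16·2.500·sin(180°/16) = 15.61 mm); the cube at (-2.5, 13) is present — its section is the full 14.5×6 rectangle (perimeter 41.00 mm); the cube at (7, 7) is not intersected at this z (z outside [7.5, 17]); Combining (union): the regions partially overlap (shared area 12.50 mm²), so the edge portions inside another operand are dropped and the merged outline is re-measured after clipping — boundary = 71.42 mm. So its perimeter = 71.42 mm. Layer 109 is larger (112.42 vs 71.42 mm).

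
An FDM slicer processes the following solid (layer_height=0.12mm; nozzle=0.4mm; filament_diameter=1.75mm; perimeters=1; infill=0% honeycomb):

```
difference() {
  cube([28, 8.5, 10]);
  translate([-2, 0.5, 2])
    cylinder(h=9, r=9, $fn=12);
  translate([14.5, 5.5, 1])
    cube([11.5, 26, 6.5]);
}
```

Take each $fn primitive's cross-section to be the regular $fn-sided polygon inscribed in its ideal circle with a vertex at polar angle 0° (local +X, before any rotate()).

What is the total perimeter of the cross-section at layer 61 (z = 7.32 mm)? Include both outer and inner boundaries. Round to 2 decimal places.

At z = 7.32 mm: the 28×8.5 cube contributes its full rectangle (perimeter 73.00 mm); the cylinder at (-2, 0.5): section is a regular 12-gon, circumradius r=9 (perimeter = 2·12·9.000·sin(180°/12) = 55.90 mm); the cube at (14.5, 5.5) is present — its section is the full 11.5×26 rectangle (perimeter 75.00 mm); After the difference (first − rest): starting from the 28×8.5 cube, the r=9 cylinder at (-2, 0.5) partially overlaps it — only the 46.35 mm² overlap (of its 243.00 mm²) is removed, clipping the outline; the 11.5×26 cube at (14.5, 5.5) partially overlaps it — only the 34.50 mm² overlap (of its 299.00 mm²) is removed, clipping the outline — boundary = 72.53 mm. Overall, the cross-section is a single solid region. Total boundary length (outer) = 72.53 mm.

72.53 mm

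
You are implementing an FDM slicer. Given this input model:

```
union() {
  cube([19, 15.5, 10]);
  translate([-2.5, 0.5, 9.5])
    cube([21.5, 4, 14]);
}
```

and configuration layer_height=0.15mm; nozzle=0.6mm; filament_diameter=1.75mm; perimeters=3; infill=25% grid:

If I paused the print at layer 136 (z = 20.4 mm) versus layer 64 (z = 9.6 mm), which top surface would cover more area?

layer 64 (z = 9.6 mm)

Layer 136 (z = 20.4): the cube does not reach this height (z outside [0, 10]); the 21.5×4 cube at (-2.5, 0.5) contributes its full rectangle (area 86.00 mm²); Merging all regions: only the 21.5×4 cube at (-2.5, 0.5) is present, so the union is just that shape — area = 86.00 mm². So its area = 86.00 mm². Layer 64 (z = 9.6): the 19×15.5 cube contributes its full rectangle (area 294.50 mm²); the cube at (-2.5, 0.5) is present — its section is the full 21.5×4 rectangle (area 86.00 mm²); Combining (union): the regions partially overlap — summed areas 380.50 mm² minus the doubly-counted overlap 76.00 mm² gives 304.50 mm² — area = 304.50 mm². So its area = 304.50 mm². Layer 64 is larger (304.50 vs 86.00 mm²).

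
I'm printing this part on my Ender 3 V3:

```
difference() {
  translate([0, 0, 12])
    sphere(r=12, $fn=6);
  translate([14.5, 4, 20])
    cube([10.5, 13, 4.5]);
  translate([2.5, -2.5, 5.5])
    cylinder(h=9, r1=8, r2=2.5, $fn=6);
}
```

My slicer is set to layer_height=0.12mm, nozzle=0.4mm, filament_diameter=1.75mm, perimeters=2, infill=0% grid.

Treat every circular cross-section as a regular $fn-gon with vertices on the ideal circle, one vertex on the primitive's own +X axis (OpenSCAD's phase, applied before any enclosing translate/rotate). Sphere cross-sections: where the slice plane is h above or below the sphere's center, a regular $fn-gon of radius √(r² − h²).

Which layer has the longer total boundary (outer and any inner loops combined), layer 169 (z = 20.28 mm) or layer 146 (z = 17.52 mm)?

Layer 169 (z = 20.28): the r=12 sphere contributes a regular 6-gon of circumradius √(12²−8.28²) = 8.686 (perimeter = 2·6·8.686·sin(180°/6) = 52.11 mm); the cube at (14.5, 4) (footprint 10.5×13) is included at this height (perimeter 47.00 mm); the cone at (2.5, -2.5) is not intersected at this z (z outside [5.5, 14.5]); Subtracting the remaining from the first: starting from the r=12 sphere, the 10.5×13 cube at (14.5, 4) misses the remaining region (no effect) — boundary = 52.11 mm. So its perimeter = 52.11 mm. Layer 146 (z = 17.52): the sphere: section is a regular 6-gon, circumradius = √(r²−h²) = √(12²−5.52²) = 10.655 (perimeter = 2·6·10.655·sin(180°/6) = 63.93 mm); the cube at (14.5, 4) does not reach this height (z outside [20, 24.5]); the cone at (2.5, -2.5) is not intersected at this z (z outside [5.5, 14.5]); After the difference (first − rest): none of the subtracted shapes is present at this height, so the r=12 sphere is unchanged — boundary = 63.93 mm. So its perimeter = 63.93 mm. Layer 146 is larger (63.93 vs 52.11 mm).

layer 146 (z = 17.52 mm)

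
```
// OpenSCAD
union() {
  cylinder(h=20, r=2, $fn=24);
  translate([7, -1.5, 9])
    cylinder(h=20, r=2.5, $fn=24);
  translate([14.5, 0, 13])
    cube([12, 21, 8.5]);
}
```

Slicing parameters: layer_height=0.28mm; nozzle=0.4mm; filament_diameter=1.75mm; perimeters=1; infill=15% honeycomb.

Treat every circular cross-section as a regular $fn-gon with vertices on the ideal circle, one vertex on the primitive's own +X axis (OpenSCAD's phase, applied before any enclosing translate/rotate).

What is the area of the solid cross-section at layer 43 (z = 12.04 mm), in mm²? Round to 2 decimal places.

At z = 12.04 mm: the cylinder: section is a regular 24-gon, circumradius r=2 (area = (24/2)·2.000²·sin(360°/24) = 12.42 mm²); the r=2.5 cylinder at (7, -1.5) contributes a regular 24-gon of circumradius 2.5 (area = (24/2)·2.500²·sin(360°/24) = 19.41 mm²); the cube at (14.5, 0) is absent (z outside [13, 21.5]); Merging all regions: the 2 present regions are separate (no shared area or edge), so areas and boundary lengths simply add and each stays a separate island — area = 31.83 mm². Overall, the cross-section has 2 separate islands. Net area = 31.83 mm².

31.83 mm²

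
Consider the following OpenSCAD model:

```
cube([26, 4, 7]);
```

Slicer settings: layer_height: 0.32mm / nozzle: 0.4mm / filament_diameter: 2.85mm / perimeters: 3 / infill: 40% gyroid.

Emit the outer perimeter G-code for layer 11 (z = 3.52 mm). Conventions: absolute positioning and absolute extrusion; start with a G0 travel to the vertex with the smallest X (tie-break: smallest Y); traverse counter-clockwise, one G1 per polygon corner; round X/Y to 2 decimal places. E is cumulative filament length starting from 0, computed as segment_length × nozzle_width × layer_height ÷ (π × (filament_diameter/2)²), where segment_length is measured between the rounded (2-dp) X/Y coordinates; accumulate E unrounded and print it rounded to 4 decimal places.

At z = 3.52 mm: the 26×4 cube contributes its full rectangle. The outline is a single polygon with 4 vertices. Extrusion per mm of travel: 0.4 × 0.32 / (π × 1.425²) = 0.020065. Accumulating E over each segment gives final E = 1.2039.

G0 X0.00 Y0.00 Z3.52
G1 X26.00 Y0.00 E0.5217
G1 X26.00 Y4.00 E0.6019
G1 X0.00 Y4.00 E1.1236
G1 X0.00 Y0.00 E1.2039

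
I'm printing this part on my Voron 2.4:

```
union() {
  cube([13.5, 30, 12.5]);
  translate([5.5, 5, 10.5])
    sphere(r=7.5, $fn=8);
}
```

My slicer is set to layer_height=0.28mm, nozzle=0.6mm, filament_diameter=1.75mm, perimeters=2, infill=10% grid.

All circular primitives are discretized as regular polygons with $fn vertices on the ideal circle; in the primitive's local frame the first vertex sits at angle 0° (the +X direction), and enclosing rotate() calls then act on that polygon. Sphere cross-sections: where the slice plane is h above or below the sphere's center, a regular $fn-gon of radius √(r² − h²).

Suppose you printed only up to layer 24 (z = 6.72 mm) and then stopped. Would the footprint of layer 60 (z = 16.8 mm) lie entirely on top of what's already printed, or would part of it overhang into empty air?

Compare the two slices. At z = 6.72: the 13.5×30 cube contributes its full rectangle (area 405.00 mm²); the r=7.5 sphere at (5.5, 5) contributes a regular 8-gon of circumradius √(7.5²−3.78²) = 6.478 (area = (8/2)·6.478²·sin(360°/8) = 118.69 mm²); Taking the union: the regions partially overlap — summed areas 523.69 mm² minus the doubly-counted overlap 111.10 mm² gives 412.58 mm² — area = 412.58 mm². At z = 16.8: the cube does not reach this height (z outside [0, 12.5]); the r=7.5 sphere at (5.5, 5) slices to a regular 8-gon of circumradius 4.069 (√(r²−h²) with h=6.3 from center) (area = (8/2)·4.069²·sin(360°/8) = 46.84 mm²); Combining (union): only the r=7.5 sphere at (5.5, 5) is present, so the union is just that shape — area = 46.84 mm². Checking containment: the cross-section at z = 16.8 is a subset of the cross-section at z = 6.72.

entirely on top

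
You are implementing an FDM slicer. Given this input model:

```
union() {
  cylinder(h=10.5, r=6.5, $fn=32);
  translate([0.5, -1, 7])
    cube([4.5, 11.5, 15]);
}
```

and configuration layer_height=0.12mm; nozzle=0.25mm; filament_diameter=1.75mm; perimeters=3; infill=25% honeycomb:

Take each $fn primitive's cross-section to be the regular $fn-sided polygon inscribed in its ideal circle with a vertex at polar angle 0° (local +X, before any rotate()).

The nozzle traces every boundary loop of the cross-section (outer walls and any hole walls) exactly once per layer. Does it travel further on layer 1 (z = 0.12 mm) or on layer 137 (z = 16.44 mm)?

Layer 1 (z = 0.12): the r=6.5 cylinder gives a regular 32-gon of circumradius 6.5 (constant along its height) (perimeter = 2·32·6.500·sin(180°/32) = 40.78 mm); the cube at (0.5, -1) does not reach this height (z outside [7, 22]); Taking the union: only the r=6.5 cylinder is present, so the union is just that shape — boundary = 40.78 mm. So its perimeter = 40.78 mm. Layer 137 (z = 16.44): the cylinder is not intersected at this z (z outside [0, 10.5]); the cube at (0.5, -1) (footprint 4.5×11.5) is included at this height (perimeter 32.00 mm); Merging all regions: only the 4.5×11.5 cube at (0.5, -1) is present, so the union is just that shape — boundary = 32.00 mm. So its perimeter = 32.00 mm. Layer 1 is larger (40.78 vs 32.00 mm).

layer 1 (z = 0.12 mm)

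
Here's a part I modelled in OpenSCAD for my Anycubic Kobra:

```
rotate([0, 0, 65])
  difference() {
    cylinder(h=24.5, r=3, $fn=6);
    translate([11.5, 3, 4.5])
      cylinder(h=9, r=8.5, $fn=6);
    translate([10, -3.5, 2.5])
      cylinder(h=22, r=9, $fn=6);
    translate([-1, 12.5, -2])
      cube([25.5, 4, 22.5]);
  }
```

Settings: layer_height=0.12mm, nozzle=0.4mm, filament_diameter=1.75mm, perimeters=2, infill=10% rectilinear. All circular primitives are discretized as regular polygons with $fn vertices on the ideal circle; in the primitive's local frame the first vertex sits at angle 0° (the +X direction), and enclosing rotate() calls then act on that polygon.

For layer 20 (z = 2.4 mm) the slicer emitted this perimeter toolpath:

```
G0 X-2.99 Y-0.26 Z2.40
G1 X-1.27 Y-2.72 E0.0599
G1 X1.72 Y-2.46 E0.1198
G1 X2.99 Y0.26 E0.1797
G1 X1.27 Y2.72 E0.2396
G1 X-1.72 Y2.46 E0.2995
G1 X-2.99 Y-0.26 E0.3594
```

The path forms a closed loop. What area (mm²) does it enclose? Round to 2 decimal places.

Apply the shoelace formula to the sequence of (X, Y) vertices; enclosed area = 23.41 mm².

23.41 mm²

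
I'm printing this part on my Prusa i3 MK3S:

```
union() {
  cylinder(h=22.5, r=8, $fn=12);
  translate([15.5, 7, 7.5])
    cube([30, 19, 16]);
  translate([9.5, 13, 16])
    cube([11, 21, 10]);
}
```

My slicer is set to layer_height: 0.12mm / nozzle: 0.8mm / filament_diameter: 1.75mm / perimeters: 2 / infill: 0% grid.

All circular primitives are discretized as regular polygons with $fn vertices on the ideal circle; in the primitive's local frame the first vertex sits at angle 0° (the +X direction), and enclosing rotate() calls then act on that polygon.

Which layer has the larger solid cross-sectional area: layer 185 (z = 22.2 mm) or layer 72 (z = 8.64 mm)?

Layer 185 (z = 22.2): the r=8 cylinder contributes a regular 12-gon of circumradius 8 (area = (12/2)·8.000²·sin(360°/12) = 192.00 mm²); the cube at (15.5, 7) (footprint 30×19) is included at this height (area 570.00 mm²); the cube at (9.5, 13) (footprint 11×21) is included at this height (area 231.00 mm²); Combining (union): the regions partially overlap — summed areas 993.00 mm² minus the doubly-counted overlap 65.00 mm² gives 928.00 mm² — area = 928.00 mm². So its area = 928.00 mm². Layer 72 (z = 8.64): the r=8 cylinder gives a regular 12-gon of circumradius 8 (constant along its height) (area = (12/2)·8.000²·sin(360°/12) = 192.00 mm²); the cube at (15.5, 7) is present — its section is the full 30×19 rectangle (area 570.00 mm²); the cube at (9.5, 13) is not intersected at this z (z outside [16, 26]); Merging all regions: the 2 present regions are separate (no shared area or edge), so areas and boundary lengths simply add and each stays a separate island — area = 762.00 mm². So its area = 762.00 mm². Layer 185 is larger (928.00 vs 762.00 mm²).

layer 185 (z = 22.2 mm)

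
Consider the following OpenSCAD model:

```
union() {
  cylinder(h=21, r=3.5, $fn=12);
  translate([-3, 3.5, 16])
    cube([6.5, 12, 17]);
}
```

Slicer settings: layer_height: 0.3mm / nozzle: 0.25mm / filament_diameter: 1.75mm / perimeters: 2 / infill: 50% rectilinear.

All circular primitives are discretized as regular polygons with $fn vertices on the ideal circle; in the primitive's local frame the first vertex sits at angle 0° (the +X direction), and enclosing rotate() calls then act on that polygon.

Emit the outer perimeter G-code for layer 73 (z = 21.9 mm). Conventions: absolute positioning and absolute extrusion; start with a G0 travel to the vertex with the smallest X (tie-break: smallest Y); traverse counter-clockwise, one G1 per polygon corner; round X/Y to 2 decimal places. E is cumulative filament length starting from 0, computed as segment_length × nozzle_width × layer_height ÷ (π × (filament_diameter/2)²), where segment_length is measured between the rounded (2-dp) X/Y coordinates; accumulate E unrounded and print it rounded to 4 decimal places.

G0 X-3.00 Y3.50 Z21.90
G1 X3.50 Y3.50 E0.2027
G1 X3.50 Y15.50 E0.5769
G1 X-3.00 Y15.50 E0.7795
G1 X-3.00 Y3.50 E1.1537

At z = 21.9 mm: the cylinder is absent (z outside [0, 21]); the 6.5×12 cube at (-3, 3.5) contributes its full rectangle; Merging all regions: only the 6.5×12 cube at (-3, 3.5) is present, so the union is just that shape — 1 connected region. The outline is a single polygon with 4 vertices. Extrusion per mm of travel: 0.25 × 0.3 / (π × 0.875²) = 0.031181. Accumulating E over each segment gives final E = 1.1537.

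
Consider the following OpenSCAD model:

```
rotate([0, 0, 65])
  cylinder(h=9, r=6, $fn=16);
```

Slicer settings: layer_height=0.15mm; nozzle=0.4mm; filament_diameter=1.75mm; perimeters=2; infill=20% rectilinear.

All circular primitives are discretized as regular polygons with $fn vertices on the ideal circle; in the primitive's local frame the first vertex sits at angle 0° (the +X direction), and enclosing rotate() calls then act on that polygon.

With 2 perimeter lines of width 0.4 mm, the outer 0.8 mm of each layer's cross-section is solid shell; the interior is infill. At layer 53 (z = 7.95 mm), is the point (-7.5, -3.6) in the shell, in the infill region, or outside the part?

outside

At z = 7.95 mm: the cylinder: section is a regular 16-gon, circumradius r=6; (whole slice rotated 65° about Z — lengths, areas and connectivity unchanged). Overall, the cross-section is a single solid region. Undo the 65° rotation: the query point maps to (-6.432, 5.276) in the un-rotated model frame. The nearest boundary edge runs (-4.24, 4.24)→(-5.54, 2.30); distance from the point to it = 2.39 mm. The point is not inside any of the regions above, so it lies outside the cross-section (2.39 mm from the nearest boundary).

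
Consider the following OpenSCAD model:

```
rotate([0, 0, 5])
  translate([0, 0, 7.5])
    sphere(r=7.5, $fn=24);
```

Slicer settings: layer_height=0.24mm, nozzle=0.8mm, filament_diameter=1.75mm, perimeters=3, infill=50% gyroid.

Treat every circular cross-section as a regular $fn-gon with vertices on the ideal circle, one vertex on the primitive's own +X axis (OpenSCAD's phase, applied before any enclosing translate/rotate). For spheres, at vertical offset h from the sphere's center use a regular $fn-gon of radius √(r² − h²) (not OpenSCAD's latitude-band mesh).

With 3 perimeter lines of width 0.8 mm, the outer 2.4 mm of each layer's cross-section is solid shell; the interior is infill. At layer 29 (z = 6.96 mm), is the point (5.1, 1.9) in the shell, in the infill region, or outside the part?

shell

At z = 6.96 mm: the sphere: section is a regular 24-gon, circumradius = √(r²−h²) = √(7.5²−0.54²) = 7.481; (whole slice rotated 5° about Z — lengths, areas and connectivity unchanged). Overall, the cross-section is a single solid region. Undo the 5° rotation: the query point maps to (5.246, 1.448) in the un-rotated model frame. The nearest boundary edge runs (7.23, 1.94)→(6.48, 3.74); distance from the point to it = 2.02 mm. The point is inside the cross-section, 2.02 mm from the nearest boundary — within the 2.4 mm shell band (3 × 0.8).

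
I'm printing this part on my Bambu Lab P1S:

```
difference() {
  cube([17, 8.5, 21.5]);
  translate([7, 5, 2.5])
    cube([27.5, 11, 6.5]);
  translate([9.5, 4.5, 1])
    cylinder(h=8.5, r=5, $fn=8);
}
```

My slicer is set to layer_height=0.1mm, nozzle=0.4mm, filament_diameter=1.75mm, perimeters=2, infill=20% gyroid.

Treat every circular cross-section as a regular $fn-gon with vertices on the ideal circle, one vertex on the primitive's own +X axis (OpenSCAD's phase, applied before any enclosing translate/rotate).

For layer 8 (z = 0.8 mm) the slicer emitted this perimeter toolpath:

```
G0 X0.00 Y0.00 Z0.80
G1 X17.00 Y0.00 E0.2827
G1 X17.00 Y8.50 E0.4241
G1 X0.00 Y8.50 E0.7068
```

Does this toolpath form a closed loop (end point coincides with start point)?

no

Start point (G0): (0.00, 0.00). End point (last G1): the path does not return to the start — open.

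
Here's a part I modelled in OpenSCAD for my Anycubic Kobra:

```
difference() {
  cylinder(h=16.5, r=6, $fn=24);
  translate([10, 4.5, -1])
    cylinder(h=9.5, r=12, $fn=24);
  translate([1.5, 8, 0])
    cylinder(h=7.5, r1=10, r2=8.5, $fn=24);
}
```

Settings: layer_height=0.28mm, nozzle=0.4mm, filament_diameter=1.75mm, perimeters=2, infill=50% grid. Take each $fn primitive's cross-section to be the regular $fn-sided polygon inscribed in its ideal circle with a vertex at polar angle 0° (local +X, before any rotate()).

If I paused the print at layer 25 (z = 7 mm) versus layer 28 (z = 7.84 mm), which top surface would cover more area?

layer 28 (z = 7.84 mm)

Layer 25 (z = 7): the r=6 cylinder contributes a regular 24-gon of circumradius 6 (area = (24/2)·6.000²·sin(360°/24) = 111.81 mm²); the r=12 cylinder at (10, 4.5) gives a regular 24-gon of circumradius 12 (constant along its height) (area = (24/2)·12.000²·sin(360°/24) = 447.24 mm²); the cone at (1.5, 8) (r1=10→r2=8.5) has section circumradius 8.600 here — a regular 24-gon (area = (24/2)·8.600²·sin(360°/24) = 229.71 mm²); After the difference (first − rest): starting from the r=6 cylinder (111.81 mm²), the r=12 cylinder at (10, 4.5) partially overlaps it — only the 61.27 mm² overlap (of its 447.24 mm²) is removed, clipping the outline; the cone at (1.5, 8) partially overlaps it — only the 12.48 mm² overlap (of its 229.71 mm²) is removed, clipping the outline — area = 38.06 mm². So its area = 38.06 mm². Layer 28 (z = 7.84): the r=6 cylinder gives a regular 24-gon of circumradius 6 (constant along its height) (area = (24/2)·6.000²·sin(360°/24) = 111.81 mm²); the r=12 cylinder at (10, 4.5) contributes a regular 24-gon of circumradius 12 (area = (24/2)·12.000²·sin(360°/24) = 447.24 mm²); the cone at (1.5, 8) is absent (z outside [0, 7.5]); After the difference (first − rest): starting from the r=6 cylinder (111.81 mm²), the r=12 cylinder at (10, 4.5) partially overlaps it — only the 61.27 mm² overlap (of its 447.24 mm²) is removed, clipping the outline — area = 50.54 mm². So its area = 50.54 mm². Layer 28 is larger (50.54 vs 38.06 mm²).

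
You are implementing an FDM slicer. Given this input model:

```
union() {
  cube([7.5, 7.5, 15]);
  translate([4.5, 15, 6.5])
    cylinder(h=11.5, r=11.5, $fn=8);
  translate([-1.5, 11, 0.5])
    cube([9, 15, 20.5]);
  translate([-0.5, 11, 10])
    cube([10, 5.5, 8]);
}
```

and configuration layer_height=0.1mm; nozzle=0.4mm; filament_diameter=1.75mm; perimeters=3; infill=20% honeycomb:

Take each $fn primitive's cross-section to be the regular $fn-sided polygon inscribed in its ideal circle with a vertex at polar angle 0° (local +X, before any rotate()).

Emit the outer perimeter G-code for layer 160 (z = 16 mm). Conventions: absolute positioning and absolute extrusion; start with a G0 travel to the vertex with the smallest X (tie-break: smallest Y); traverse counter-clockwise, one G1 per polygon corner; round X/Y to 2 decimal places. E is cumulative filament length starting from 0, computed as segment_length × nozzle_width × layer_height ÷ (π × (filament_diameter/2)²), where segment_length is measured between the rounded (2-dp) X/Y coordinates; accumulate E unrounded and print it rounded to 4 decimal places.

At z = 16 mm: the cube does not reach this height (z outside [0, 15]); the cylinder at (4.5, 15): section is a regular 8-gon, circumradius r=11.5; the 9×15 cube at (-1.5, 11) contributes its full rectangle; the cube at (-0.5, 11) is present — its section is the full 10×5.5 rectangle; Taking the union: the regions partially overlap (shared area 184.58 mm²), so overlapping operands fuse into one piece — 1 connected region. The outline is a single polygon with 14 vertices. Extrusion per mm of travel: 0.4 × 0.1 / (π × 0.875²) = 0.016630. Accumulating E over each segment gives final E = 1.2072.

G0 X-7.00 Y15.00 Z16.00
G1 X-3.63 Y6.87 E0.1464
G1 X4.50 Y3.50 E0.2927
G1 X12.63 Y6.87 E0.4391
G1 X16.00 Y15.00 E0.5854
G1 X12.63 Y23.13 E0.7318
G1 X7.50 Y25.26 E0.8242
G1 X7.50 Y26.00 E0.8365
G1 X5.71 Y26.00 E0.8662
G1 X4.50 Y26.50 E0.8880
G1 X3.29 Y26.00 E0.9098
G1 X-1.50 Y26.00 E0.9894
G1 X-1.50 Y24.01 E1.0225
G1 X-3.63 Y23.13 E1.0609
G1 X-7.00 Y15.00 E1.2072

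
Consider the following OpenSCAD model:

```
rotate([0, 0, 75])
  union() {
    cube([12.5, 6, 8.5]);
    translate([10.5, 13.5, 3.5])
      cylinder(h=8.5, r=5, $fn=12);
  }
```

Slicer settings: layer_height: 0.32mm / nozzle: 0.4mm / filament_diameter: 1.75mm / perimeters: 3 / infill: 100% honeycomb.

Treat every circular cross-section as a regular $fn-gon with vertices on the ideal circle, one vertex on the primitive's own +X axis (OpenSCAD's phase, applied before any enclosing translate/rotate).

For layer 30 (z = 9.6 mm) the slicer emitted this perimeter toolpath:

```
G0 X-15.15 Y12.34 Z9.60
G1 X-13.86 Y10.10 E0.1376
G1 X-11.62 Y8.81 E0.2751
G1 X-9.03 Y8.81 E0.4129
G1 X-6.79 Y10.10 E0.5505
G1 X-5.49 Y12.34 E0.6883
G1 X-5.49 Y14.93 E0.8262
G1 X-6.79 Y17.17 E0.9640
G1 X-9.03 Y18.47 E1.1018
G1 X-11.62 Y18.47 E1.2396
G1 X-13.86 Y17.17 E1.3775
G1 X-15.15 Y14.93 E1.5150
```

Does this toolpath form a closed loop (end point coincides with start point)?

no

Start point (G0): (-15.15, 12.34). End point (last G1): the path does not return to the start — open.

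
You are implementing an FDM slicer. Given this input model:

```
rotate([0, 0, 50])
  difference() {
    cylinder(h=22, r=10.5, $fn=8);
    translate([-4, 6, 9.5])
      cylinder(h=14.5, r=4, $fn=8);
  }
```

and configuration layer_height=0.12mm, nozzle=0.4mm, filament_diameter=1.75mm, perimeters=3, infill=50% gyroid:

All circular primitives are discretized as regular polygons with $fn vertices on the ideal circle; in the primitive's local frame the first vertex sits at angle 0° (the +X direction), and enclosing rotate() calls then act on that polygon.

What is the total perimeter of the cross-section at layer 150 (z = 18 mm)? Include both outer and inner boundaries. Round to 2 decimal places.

At z = 18 mm: the r=10.5 cylinder contributes a regular 8-gon of circumradius 10.5 (perimeter = 2·8·10.500·sin(180°/8) = 64.29 mm); the r=4 cylinder at (-4, 6) contributes a regular 8-gon of circumradius 4 (perimeter = 2·8·4.000·sin(180°/8) = 24.49 mm); Taking the first minus the rest: starting from the r=10.5 cylinder, the r=4 cylinder at (-4, 6) partially overlaps it — only the 40.84 mm² overlap (of its 45.25 mm²) is removed, clipping the outline — boundary = 77.50 mm; (rotated 50° about Z; rotation is an isometry so areas/perimeters/island counts are preserved). Overall, the cross-section is a single solid region. Total boundary length (outer) = 77.50 mm.

77.50 mm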